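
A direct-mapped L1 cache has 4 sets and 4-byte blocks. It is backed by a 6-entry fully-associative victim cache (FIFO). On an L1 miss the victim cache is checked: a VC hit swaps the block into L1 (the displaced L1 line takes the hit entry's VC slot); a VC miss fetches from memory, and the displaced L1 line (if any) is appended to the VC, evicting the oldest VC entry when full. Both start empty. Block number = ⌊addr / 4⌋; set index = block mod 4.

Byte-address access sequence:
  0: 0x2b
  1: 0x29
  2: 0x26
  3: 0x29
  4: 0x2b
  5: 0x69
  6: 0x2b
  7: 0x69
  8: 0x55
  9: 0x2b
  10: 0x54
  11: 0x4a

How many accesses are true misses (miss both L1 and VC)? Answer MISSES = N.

MISSES = 5

  [0] addr=0x2b blk=10 s=2: MISS | VC []
  [1] addr=0x29 blk=10 s=2: L1-HIT | VC []
  [2] addr=0x26 blk=9 s=1: MISS | VC []
  [3] addr=0x29 blk=10 s=2: L1-HIT | VC []
  [4] addr=0x2b blk=10 s=2: L1-HIT | VC []
  [5] addr=0x69 blk=26 s=2: MISS | VC [10]
  [6] addr=0x2b blk=10 s=2: VC-HIT | VC [26]
  [7] addr=0x69 blk=26 s=2: VC-HIT | VC [10]
  [8] addr=0x55 blk=21 s=1: MISS | VC [10, 9]
  [9] addr=0x2b blk=10 s=2: VC-HIT | VC [26, 9]
  [10] addr=0x54 blk=21 s=1: L1-HIT | VC [26, 9]
  [11] addr=0x4a blk=18 s=2: MISS | VC [26, 9, 10]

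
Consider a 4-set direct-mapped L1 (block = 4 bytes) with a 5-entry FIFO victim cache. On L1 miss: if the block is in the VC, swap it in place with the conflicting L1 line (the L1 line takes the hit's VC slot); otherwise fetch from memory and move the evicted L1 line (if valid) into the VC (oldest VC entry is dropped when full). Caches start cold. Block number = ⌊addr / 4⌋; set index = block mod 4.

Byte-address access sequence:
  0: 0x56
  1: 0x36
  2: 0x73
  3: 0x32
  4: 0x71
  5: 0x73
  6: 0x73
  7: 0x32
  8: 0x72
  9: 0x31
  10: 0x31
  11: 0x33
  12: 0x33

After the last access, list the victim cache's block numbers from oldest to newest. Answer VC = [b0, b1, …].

  [0] addr=0x56 blk=21 s=1: MISS | VC []
  [1] addr=0x36 blk=13 s=1: MISS | VC [21]
  [2] addr=0x73 blk=28 s=0: MISS | VC [21]
  [3] addr=0x32 blk=12 s=0: MISS | VC [21, 28]
  [4] addr=0x71 blk=28 s=0: VC-HIT | VC [21, 12]
  [5] addr=0x73 blk=28 s=0: L1-HIT | VC [21, 12]
  [6] addr=0x73 blk=28 s=0: L1-HIT | VC [21, 12]
  [7] addr=0x32 blk=12 s=0: VC-HIT | VC [21, 28]
  [8] addr=0x72 blk=28 s=0: VC-HIT | VC [21, 12]
  [9] addr=0x31 blk=12 s=0: VC-HIT | VC [21, 28]
  [10] addr=0x31 blk=12 s=0: L1-HIT | VC [21, 28]
  [11] addr=0x33 blk=12 s=0: L1-HIT | VC [21, 28]
  [12] addr=0x33 blk=12 s=0: L1-HIT | VC [21, 28]

VC = [21, 28]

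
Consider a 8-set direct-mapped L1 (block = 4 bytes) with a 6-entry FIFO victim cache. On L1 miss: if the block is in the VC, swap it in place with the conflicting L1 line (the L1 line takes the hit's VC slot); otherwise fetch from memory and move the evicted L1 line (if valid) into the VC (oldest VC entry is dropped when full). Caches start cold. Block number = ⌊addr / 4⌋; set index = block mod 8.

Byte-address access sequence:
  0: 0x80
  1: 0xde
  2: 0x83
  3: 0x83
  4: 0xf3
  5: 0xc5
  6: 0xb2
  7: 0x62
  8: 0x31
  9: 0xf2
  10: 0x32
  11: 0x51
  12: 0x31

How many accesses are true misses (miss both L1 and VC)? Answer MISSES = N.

0: 0x80 (blk 32, set 0) → MISS  vc=[]
1: 0xde (blk 55, set 7) → MISS  vc=[]
2: 0x83 (blk 32, set 0) → L1-HIT  vc=[]
3: 0x83 (blk 32, set 0) → L1-HIT  vc=[]
4: 0xf3 (blk 60, set 4) → MISS  vc=[]
5: 0xc5 (blk 49, set 1) → MISS  vc=[]
6: 0xb2 (blk 44, set 4) → MISS  vc=[60]
7: 0x62 (blk 24, set 0) → MISS  vc=[60, 32]
8: 0x31 (blk 12, set 4) → MISS  vc=[60, 32, 44]
9: 0xf2 (blk 60, set 4) → VC-HIT  vc=[12, 32, 44]
10: 0x32 (blk 12, set 4) → VC-HIT  vc=[60, 32, 44]
11: 0x51 (blk 20, set 4) → MISS  vc=[60, 32, 44, 12]
12: 0x31 (blk 12, set 4) → VC-HIT  vc=[60, 32, 44, 20]

MISSES = 8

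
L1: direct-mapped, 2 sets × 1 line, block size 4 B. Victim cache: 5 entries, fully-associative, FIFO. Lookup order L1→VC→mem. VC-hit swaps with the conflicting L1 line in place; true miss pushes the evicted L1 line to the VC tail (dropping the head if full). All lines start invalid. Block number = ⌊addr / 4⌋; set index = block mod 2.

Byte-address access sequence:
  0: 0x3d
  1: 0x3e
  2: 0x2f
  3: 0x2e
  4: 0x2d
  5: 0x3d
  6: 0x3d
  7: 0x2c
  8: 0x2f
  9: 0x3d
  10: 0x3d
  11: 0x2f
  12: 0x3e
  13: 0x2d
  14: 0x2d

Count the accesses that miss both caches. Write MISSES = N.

0: 0x3d (blk 15, set 1) → MISS  vc=[]
1: 0x3e (blk 15, set 1) → L1-HIT  vc=[]
2: 0x2f (blk 11, set 1) → MISS  vc=[15]
3: 0x2e (blk 11, set 1) → L1-HIT  vc=[15]
4: 0x2d (blk 11, set 1) → L1-HIT  vc=[15]
5: 0x3d (blk 15, set 1) → VC-HIT  vc=[11]
6: 0x3d (blk 15, set 1) → L1-HIT  vc=[11]
7: 0x2c (blk 11, set 1) → VC-HIT  vc=[15]
8: 0x2f (blk 11, set 1) → L1-HIT  vc=[15]
9: 0x3d (blk 15, set 1) → VC-HIT  vc=[11]
10: 0x3d (blk 15, set 1) → L1-HIT  vc=[11]
11: 0x2f (blk 11, set 1) → VC-HIT  vc=[15]
12: 0x3e (blk 15, set 1) → VC-HIT  vc=[11]
13: 0x2d (blk 11, set 1) → VC-HIT  vc=[15]
14: 0x2d (blk 11, set 1) → L1-HIT  vc=[15]

MISSES = 2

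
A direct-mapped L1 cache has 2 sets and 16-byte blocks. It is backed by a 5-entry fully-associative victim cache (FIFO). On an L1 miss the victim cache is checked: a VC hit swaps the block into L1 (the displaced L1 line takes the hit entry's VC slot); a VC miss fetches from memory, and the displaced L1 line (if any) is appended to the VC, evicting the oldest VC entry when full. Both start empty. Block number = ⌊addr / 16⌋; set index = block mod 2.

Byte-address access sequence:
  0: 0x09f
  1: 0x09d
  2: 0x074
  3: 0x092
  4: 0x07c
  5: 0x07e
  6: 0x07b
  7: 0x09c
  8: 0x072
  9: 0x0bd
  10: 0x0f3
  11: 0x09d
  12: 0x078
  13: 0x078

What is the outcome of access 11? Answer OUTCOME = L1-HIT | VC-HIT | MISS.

OUTCOME = VC-HIT

  [0] addr=0x9f blk=9 s=1: MISS | VC []
  [1] addr=0x9d blk=9 s=1: L1-HIT | VC []
  [2] addr=0x74 blk=7 s=1: MISS | VC [9]
  [3] addr=0x92 blk=9 s=1: VC-HIT | VC [7]
  [4] addr=0x7c blk=7 s=1: VC-HIT | VC [9]
  [5] addr=0x7e blk=7 s=1: L1-HIT | VC [9]
  [6] addr=0x7b blk=7 s=1: L1-HIT | VC [9]
  [7] addr=0x9c blk=9 s=1: VC-HIT | VC [7]
  [8] addr=0x72 blk=7 s=1: VC-HIT | VC [9]
  [9] addr=0xbd blk=11 s=1: MISS | VC [9, 7]
  [10] addr=0xf3 blk=15 s=1: MISS | VC [9, 7, 11]
  [11] addr=0x9d blk=9 s=1: VC-HIT | VC [15, 7, 11]
  [12] addr=0x78 blk=7 s=1: VC-HIT | VC [15, 9, 11]
  [13] addr=0x78 blk=7 s=1: L1-HIT | VC [15, 9, 11]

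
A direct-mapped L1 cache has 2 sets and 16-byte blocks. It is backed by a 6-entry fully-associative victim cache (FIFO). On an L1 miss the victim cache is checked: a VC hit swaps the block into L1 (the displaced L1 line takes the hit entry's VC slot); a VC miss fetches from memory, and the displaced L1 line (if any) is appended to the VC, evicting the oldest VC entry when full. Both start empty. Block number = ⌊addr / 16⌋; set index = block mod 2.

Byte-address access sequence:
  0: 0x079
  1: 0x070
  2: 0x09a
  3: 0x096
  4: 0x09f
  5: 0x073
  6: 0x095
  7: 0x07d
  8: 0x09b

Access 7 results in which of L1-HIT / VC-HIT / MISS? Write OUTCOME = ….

OUTCOME = VC-HIT

#0 0x79→b7/s1 MISS; vc=[]
#1 0x70→b7/s1 L1-HIT; vc=[]
#2 0x9a→b9/s1 MISS; vc=[7]
#3 0x96→b9/s1 L1-HIT; vc=[7]
#4 0x9f→b9/s1 L1-HIT; vc=[7]
#5 0x73→b7/s1 VC-HIT; vc=[9]
#6 0x95→b9/s1 VC-HIT; vc=[7]
#7 0x7d→b7/s1 VC-HIT; vc=[9]
#8 0x9b→b9/s1 VC-HIT; vc=[7]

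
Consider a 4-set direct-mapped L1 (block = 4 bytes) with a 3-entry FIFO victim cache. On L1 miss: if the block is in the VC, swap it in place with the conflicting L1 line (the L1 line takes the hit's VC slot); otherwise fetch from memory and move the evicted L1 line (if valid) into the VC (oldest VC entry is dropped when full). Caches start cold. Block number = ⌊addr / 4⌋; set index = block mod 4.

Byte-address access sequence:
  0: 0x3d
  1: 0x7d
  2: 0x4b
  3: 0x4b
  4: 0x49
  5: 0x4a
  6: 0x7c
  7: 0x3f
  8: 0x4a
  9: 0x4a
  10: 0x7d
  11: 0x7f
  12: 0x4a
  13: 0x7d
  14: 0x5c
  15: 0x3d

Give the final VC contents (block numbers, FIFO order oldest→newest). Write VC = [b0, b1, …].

0: 0x3d (blk 15, set 3) → MISS  vc=[]
1: 0x7d (blk 31, set 3) → MISS  vc=[15]
2: 0x4b (blk 18, set 2) → MISS  vc=[15]
3: 0x4b (blk 18, set 2) → L1-HIT  vc=[15]
4: 0x49 (blk 18, set 2) → L1-HIT  vc=[15]
5: 0x4a (blk 18, set 2) → L1-HIT  vc=[15]
6: 0x7c (blk 31, set 3) → L1-HIT  vc=[15]
7: 0x3f (blk 15, set 3) → VC-HIT  vc=[31]
8: 0x4a (blk 18, set 2) → L1-HIT  vc=[31]
9: 0x4a (blk 18, set 2) → L1-HIT  vc=[31]
10: 0x7d (blk 31, set 3) → VC-HIT  vc=[15]
11: 0x7f (blk 31, set 3) → L1-HIT  vc=[15]
12: 0x4a (blk 18, set 2) → L1-HIT  vc=[15]
13: 0x7d (blk 31, set 3) → L1-HIT  vc=[15]
14: 0x5c (blk 23, set 3) → MISS  vc=[15, 31]
15: 0x3d (blk 15, set 3) → VC-HIT  vc=[23, 31]

VC = [23, 31]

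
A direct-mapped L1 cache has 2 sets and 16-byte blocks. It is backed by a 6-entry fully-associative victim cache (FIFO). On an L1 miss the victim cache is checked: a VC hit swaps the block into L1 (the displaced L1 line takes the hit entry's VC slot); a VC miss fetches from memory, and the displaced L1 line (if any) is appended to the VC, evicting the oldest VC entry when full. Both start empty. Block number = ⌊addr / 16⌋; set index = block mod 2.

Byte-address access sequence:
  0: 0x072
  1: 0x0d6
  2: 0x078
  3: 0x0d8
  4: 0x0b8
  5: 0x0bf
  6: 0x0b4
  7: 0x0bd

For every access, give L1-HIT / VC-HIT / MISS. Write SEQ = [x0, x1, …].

#0 0x72→b7/s1 MISS; vc=[]
#1 0xd6→b13/s1 MISS; vc=[7]
#2 0x78→b7/s1 VC-HIT; vc=[13]
#3 0xd8→b13/s1 VC-HIT; vc=[7]
#4 0xb8→b11/s1 MISS; vc=[7,13]
#5 0xbf→b11/s1 L1-HIT; vc=[7,13]
#6 0xb4→b11/s1 L1-HIT; vc=[7,13]
#7 0xbd→b11/s1 L1-HIT; vc=[7,13]

SEQ = [MISS, MISS, VC-HIT, VC-HIT, MISS, L1-HIT, L1-HIT, L1-HIT]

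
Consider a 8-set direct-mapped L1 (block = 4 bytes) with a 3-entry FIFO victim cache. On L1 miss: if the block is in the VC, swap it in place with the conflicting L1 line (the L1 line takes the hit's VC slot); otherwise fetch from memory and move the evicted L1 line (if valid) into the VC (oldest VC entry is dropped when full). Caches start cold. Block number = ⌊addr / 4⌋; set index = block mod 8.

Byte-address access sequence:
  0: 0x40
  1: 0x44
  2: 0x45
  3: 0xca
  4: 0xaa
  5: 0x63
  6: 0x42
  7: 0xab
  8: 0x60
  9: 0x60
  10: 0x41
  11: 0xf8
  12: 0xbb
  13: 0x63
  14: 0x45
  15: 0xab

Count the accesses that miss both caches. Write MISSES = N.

#0 0x40→b16/s0 MISS; vc=[]
#1 0x44→b17/s1 MISS; vc=[]
#2 0x45→b17/s1 L1-HIT; vc=[]
#3 0xca→b50/s2 MISS; vc=[]
#4 0xaa→b42/s2 MISS; vc=[50]
#5 0x63→b24/s0 MISS; vc=[50,16]
#6 0x42→b16/s0 VC-HIT; vc=[50,24]
#7 0xab→b42/s2 L1-HIT; vc=[50,24]
#8 0x60→b24/s0 VC-HIT; vc=[50,16]
#9 0x60→b24/s0 L1-HIT; vc=[50,16]
#10 0x41→b16/s0 VC-HIT; vc=[50,24]
#11 0xf8→b62/s6 MISS; vc=[50,24]
#12 0xbb→b46/s6 MISS; vc=[50,24,62]
#13 0x63→b24/s0 VC-HIT; vc=[50,16,62]
#14 0x45→b17/s1 L1-HIT; vc=[50,16,62]
#15 0xab→b42/s2 L1-HIT; vc=[50,16,62]

MISSES = 7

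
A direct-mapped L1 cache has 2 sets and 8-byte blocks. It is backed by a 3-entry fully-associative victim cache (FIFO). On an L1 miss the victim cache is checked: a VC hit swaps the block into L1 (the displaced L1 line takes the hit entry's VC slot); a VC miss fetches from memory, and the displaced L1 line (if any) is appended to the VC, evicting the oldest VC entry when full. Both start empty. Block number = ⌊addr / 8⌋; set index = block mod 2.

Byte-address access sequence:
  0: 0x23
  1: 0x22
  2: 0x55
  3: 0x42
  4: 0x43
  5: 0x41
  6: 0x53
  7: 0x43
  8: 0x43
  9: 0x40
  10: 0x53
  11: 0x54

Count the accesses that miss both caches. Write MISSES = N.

0: 0x23 (blk 4, set 0) → MISS  vc=[]
1: 0x22 (blk 4, set 0) → L1-HIT  vc=[]
2: 0x55 (blk 10, set 0) → MISS  vc=[4]
3: 0x42 (blk 8, set 0) → MISS  vc=[4, 10]
4: 0x43 (blk 8, set 0) → L1-HIT  vc=[4, 10]
5: 0x41 (blk 8, set 0) → L1-HIT  vc=[4, 10]
6: 0x53 (blk 10, set 0) → VC-HIT  vc=[4, 8]
7: 0x43 (blk 8, set 0) → VC-HIT  vc=[4, 10]
8: 0x43 (blk 8, set 0) → L1-HIT  vc=[4, 10]
9: 0x40 (blk 8, set 0) → L1-HIT  vc=[4, 10]
10: 0x53 (blk 10, set 0) → VC-HIT  vc=[4, 8]
11: 0x54 (blk 10, set 0) → L1-HIT  vc=[4, 8]

MISSES = 3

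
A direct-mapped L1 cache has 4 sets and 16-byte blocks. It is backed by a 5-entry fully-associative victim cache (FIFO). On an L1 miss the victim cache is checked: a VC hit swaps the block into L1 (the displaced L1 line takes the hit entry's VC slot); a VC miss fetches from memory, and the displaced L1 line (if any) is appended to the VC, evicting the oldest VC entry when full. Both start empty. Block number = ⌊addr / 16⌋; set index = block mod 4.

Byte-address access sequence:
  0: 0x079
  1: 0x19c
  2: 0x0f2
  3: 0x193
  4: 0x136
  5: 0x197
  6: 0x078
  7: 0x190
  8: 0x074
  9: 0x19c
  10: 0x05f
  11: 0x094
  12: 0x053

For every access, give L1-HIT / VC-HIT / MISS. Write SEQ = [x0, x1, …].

0: 0x79 (blk 7, set 3) → MISS  vc=[]
1: 0x19c (blk 25, set 1) → MISS  vc=[]
2: 0xf2 (blk 15, set 3) → MISS  vc=[7]
3: 0x193 (blk 25, set 1) → L1-HIT  vc=[7]
4: 0x136 (blk 19, set 3) → MISS  vc=[7, 15]
5: 0x197 (blk 25, set 1) → L1-HIT  vc=[7, 15]
6: 0x78 (blk 7, set 3) → VC-HIT  vc=[19, 15]
7: 0x190 (blk 25, set 1) → L1-HIT  vc=[19, 15]
8: 0x74 (blk 7, set 3) → L1-HIT  vc=[19, 15]
9: 0x19c (blk 25, set 1) → L1-HIT  vc=[19, 15]
10: 0x5f (blk 5, set 1) → MISS  vc=[19, 15, 25]
11: 0x94 (blk 9, set 1) → MISS  vc=[19, 15, 25, 5]
12: 0x53 (blk 5, set 1) → VC-HIT  vc=[19, 15, 25, 9]

SEQ = [MISS, MISS, MISS, L1-HIT, MISS, L1-HIT, VC-HIT, L1-HIT, L1-HIT, L1-HIT, MISS, MISS, VC-HIT]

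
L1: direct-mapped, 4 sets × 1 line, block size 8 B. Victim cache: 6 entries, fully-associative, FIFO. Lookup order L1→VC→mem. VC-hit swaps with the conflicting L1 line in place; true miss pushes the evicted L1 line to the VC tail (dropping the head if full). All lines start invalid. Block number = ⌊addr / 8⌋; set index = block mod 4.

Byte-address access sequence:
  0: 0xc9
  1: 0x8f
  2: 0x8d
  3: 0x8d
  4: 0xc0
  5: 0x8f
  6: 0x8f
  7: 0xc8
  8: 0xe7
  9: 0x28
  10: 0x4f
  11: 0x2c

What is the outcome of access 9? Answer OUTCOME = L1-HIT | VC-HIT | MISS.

#0 0xc9→b25/s1 MISS; vc=[]
#1 0x8f→b17/s1 MISS; vc=[25]
#2 0x8d→b17/s1 L1-HIT; vc=[25]
#3 0x8d→b17/s1 L1-HIT; vc=[25]
#4 0xc0→b24/s0 MISS; vc=[25]
#5 0x8f→b17/s1 L1-HIT; vc=[25]
#6 0x8f→b17/s1 L1-HIT; vc=[25]
#7 0xc8→b25/s1 VC-HIT; vc=[17]
#8 0xe7→b28/s0 MISS; vc=[17,24]
#9 0x28→b5/s1 MISS; vc=[17,24,25]
#10 0x4f→b9/s1 MISS; vc=[17,24,25,5]
#11 0x2c→b5/s1 VC-HIT; vc=[17,24,25,9]

OUTCOME = MISS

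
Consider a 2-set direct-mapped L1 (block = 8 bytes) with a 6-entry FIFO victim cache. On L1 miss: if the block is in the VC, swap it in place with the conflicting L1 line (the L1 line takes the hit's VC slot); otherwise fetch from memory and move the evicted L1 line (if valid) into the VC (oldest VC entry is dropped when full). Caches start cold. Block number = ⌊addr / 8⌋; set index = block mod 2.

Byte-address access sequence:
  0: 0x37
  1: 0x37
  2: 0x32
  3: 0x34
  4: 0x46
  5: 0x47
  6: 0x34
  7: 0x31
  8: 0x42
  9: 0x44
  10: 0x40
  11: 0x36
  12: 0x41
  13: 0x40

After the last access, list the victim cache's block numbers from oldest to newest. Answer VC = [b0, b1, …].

VC = [6]

  [0] addr=0x37 blk=6 s=0: MISS | VC []
  [1] addr=0x37 blk=6 s=0: L1-HIT | VC []
  [2] addr=0x32 blk=6 s=0: L1-HIT | VC []
  [3] addr=0x34 blk=6 s=0: L1-HIT | VC []
  [4] addr=0x46 blk=8 s=0: MISS | VC [6]
  [5] addr=0x47 blk=8 s=0: L1-HIT | VC [6]
  [6] addr=0x34 blk=6 s=0: VC-HIT | VC [8]
  [7] addr=0x31 blk=6 s=0: L1-HIT | VC [8]
  [8] addr=0x42 blk=8 s=0: VC-HIT | VC [6]
  [9] addr=0x44 blk=8 s=0: L1-HIT | VC [6]
  [10] addr=0x40 blk=8 s=0: L1-HIT | VC [6]
  [11] addr=0x36 blk=6 s=0: VC-HIT | VC [8]
  [12] addr=0x41 blk=8 s=0: VC-HIT | VC [6]
  [13] addr=0x40 blk=8 s=0: L1-HIT | VC [6]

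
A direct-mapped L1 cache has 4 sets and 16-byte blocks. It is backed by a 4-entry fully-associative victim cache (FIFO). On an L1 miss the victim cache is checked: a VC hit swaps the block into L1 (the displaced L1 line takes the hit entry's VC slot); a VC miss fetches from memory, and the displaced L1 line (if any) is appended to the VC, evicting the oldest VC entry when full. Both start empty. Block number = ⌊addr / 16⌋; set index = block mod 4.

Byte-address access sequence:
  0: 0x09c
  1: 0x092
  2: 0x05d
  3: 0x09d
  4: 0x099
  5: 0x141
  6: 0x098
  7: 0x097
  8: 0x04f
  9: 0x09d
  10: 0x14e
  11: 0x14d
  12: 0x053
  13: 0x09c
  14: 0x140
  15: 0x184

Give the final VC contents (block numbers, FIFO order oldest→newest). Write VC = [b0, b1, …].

  [0] addr=0x9c blk=9 s=1: MISS | VC []
  [1] addr=0x92 blk=9 s=1: L1-HIT | VC []
  [2] addr=0x5d blk=5 s=1: MISS | VC [9]
  [3] addr=0x9d blk=9 s=1: VC-HIT | VC [5]
  [4] addr=0x99 blk=9 s=1: L1-HIT | VC [5]
  [5] addr=0x141 blk=20 s=0: MISS | VC [5]
  [6] addr=0x98 blk=9 s=1: L1-HIT | VC [5]
  [7] addr=0x97 blk=9 s=1: L1-HIT | VC [5]
  [8] addr=0x4f blk=4 s=0: MISS | VC [5, 20]
  [9] addr=0x9d blk=9 s=1: L1-HIT | VC [5, 20]
  [10] addr=0x14e blk=20 s=0: VC-HIT | VC [5, 4]
  [11] addr=0x14d blk=20 s=0: L1-HIT | VC [5, 4]
  [12] addr=0x53 blk=5 s=1: VC-HIT | VC [9, 4]
  [13] addr=0x9c blk=9 s=1: VC-HIT | VC [5, 4]
  [14] addr=0x140 blk=20 s=0: L1-HIT | VC [5, 4]
  [15] addr=0x184 blk=24 s=0: MISS | VC [5, 4, 20]

VC = [5, 4, 20]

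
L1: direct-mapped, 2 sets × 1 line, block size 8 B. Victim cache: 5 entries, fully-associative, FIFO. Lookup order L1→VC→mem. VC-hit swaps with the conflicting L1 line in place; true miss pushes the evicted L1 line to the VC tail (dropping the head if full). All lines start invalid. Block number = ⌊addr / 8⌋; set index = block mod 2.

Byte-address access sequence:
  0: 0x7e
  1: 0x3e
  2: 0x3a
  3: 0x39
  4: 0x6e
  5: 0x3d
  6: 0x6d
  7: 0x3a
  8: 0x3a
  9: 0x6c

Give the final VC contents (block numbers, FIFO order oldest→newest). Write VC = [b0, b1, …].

VC = [15, 7]

#0 0x7e→b15/s1 MISS; vc=[]
#1 0x3e→b7/s1 MISS; vc=[15]
#2 0x3a→b7/s1 L1-HIT; vc=[15]
#3 0x39→b7/s1 L1-HIT; vc=[15]
#4 0x6e→b13/s1 MISS; vc=[15,7]
#5 0x3d→b7/s1 VC-HIT; vc=[15,13]
#6 0x6d→b13/s1 VC-HIT; vc=[15,7]
#7 0x3a→b7/s1 VC-HIT; vc=[15,13]
#8 0x3a→b7/s1 L1-HIT; vc=[15,13]
#9 0x6c→b13/s1 VC-HIT; vc=[15,7]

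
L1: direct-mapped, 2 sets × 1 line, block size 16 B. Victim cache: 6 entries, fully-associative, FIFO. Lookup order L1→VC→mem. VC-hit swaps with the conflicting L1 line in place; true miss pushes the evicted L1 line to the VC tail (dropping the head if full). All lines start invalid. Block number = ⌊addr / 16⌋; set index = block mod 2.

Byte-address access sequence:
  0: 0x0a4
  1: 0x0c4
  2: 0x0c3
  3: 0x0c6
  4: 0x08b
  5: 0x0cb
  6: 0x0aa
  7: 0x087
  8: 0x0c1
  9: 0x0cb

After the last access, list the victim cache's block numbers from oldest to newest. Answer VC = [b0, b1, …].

VC = [8, 10]

  [0] addr=0xa4 blk=10 s=0: MISS | VC []
  [1] addr=0xc4 blk=12 s=0: MISS | VC [10]
  [2] addr=0xc3 blk=12 s=0: L1-HIT | VC [10]
  [3] addr=0xc6 blk=12 s=0: L1-HIT | VC [10]
  [4] addr=0x8b blk=8 s=0: MISS | VC [10, 12]
  [5] addr=0xcb blk=12 s=0: VC-HIT | VC [10, 8]
  [6] addr=0xaa blk=10 s=0: VC-HIT | VC [12, 8]
  [7] addr=0x87 blk=8 s=0: VC-HIT | VC [12, 10]
  [8] addr=0xc1 blk=12 s=0: VC-HIT | VC [8, 10]
  [9] addr=0xcb blk=12 s=0: L1-HIT | VC [8, 10]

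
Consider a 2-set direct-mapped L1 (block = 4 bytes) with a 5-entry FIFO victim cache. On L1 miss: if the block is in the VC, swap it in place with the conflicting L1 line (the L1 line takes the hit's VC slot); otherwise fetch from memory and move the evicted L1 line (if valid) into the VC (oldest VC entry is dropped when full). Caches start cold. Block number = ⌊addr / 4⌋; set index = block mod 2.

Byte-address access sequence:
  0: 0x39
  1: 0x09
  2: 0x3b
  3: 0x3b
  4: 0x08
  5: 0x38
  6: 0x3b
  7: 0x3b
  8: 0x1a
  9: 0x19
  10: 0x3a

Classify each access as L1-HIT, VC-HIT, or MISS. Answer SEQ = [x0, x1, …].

SEQ = [MISS, MISS, VC-HIT, L1-HIT, VC-HIT, VC-HIT, L1-HIT, L1-HIT, MISS, L1-HIT, VC-HIT]

#0 0x39→b14/s0 MISS; vc=[]
#1 0x9→b2/s0 MISS; vc=[14]
#2 0x3b→b14/s0 VC-HIT; vc=[2]
#3 0x3b→b14/s0 L1-HIT; vc=[2]
#4 0x8→b2/s0 VC-HIT; vc=[14]
#5 0x38→b14/s0 VC-HIT; vc=[2]
#6 0x3b→b14/s0 L1-HIT; vc=[2]
#7 0x3b→b14/s0 L1-HIT; vc=[2]
#8 0x1a→b6/s0 MISS; vc=[2,14]
#9 0x19→b6/s0 L1-HIT; vc=[2,14]
#10 0x3a→b14/s0 VC-HIT; vc=[2,6]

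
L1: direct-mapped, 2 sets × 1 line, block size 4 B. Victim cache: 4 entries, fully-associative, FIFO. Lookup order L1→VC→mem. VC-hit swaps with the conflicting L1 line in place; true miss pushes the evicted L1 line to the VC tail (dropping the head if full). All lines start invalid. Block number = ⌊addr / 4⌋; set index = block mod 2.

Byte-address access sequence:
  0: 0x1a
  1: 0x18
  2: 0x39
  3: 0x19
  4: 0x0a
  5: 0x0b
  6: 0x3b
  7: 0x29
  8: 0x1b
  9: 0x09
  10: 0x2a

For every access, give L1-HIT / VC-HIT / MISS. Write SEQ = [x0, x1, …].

0: 0x1a (blk 6, set 0) → MISS  vc=[]
1: 0x18 (blk 6, set 0) → L1-HIT  vc=[]
2: 0x39 (blk 14, set 0) → MISS  vc=[6]
3: 0x19 (blk 6, set 0) → VC-HIT  vc=[14]
4: 0xa (blk 2, set 0) → MISS  vc=[14, 6]
5: 0xb (blk 2, set 0) → L1-HIT  vc=[14, 6]
6: 0x3b (blk 14, set 0) → VC-HIT  vc=[2, 6]
7: 0x29 (blk 10, set 0) → MISS  vc=[2, 6, 14]
8: 0x1b (blk 6, set 0) → VC-HIT  vc=[2, 10, 14]
9: 0x9 (blk 2, set 0) → VC-HIT  vc=[6, 10, 14]
10: 0x2a (blk 10, set 0) → VC-HIT  vc=[6, 2, 14]

SEQ = [MISS, L1-HIT, MISS, VC-HIT, MISS, L1-HIT, VC-HIT, MISS, VC-HIT, VC-HIT, VC-HIT]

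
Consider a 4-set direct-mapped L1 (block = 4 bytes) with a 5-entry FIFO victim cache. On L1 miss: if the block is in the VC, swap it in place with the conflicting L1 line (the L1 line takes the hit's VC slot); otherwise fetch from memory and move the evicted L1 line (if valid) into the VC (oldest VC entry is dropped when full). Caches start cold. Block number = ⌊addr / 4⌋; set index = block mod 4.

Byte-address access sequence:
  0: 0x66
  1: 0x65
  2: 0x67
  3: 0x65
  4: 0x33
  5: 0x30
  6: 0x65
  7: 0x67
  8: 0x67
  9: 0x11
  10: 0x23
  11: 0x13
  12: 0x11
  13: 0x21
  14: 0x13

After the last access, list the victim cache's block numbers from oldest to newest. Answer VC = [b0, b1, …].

VC = [12, 8]

  [0] addr=0x66 blk=25 s=1: MISS | VC []
  [1] addr=0x65 blk=25 s=1: L1-HIT | VC []
  [2] addr=0x67 blk=25 s=1: L1-HIT | VC []
  [3] addr=0x65 blk=25 s=1: L1-HIT | VC []
  [4] addr=0x33 blk=12 s=0: MISS | VC []
  [5] addr=0x30 blk=12 s=0: L1-HIT | VC []
  [6] addr=0x65 blk=25 s=1: L1-HIT | VC []
  [7] addr=0x67 blk=25 s=1: L1-HIT | VC []
  [8] addr=0x67 blk=25 s=1: L1-HIT | VC []
  [9] addr=0x11 blk=4 s=0: MISS | VC [12]
  [10] addr=0x23 blk=8 s=0: MISS | VC [12, 4]
  [11] addr=0x13 blk=4 s=0: VC-HIT | VC [12, 8]
  [12] addr=0x11 blk=4 s=0: L1-HIT | VC [12, 8]
  [13] addr=0x21 blk=8 s=0: VC-HIT | VC [12, 4]
  [14] addr=0x13 blk=4 s=0: VC-HIT | VC [12, 8]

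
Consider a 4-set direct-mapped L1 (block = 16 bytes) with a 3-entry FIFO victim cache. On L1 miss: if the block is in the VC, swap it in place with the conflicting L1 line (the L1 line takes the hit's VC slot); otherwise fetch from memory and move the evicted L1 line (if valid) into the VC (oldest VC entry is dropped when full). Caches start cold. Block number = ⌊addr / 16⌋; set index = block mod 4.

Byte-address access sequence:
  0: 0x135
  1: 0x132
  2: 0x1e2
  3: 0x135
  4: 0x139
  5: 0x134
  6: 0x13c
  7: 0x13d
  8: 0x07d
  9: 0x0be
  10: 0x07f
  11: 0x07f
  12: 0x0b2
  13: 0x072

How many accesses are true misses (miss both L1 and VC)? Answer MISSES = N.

MISSES = 4

0: 0x135 (blk 19, set 3) → MISS  vc=[]
1: 0x132 (blk 19, set 3) → L1-HIT  vc=[]
2: 0x1e2 (blk 30, set 2) → MISS  vc=[]
3: 0x135 (blk 19, set 3) → L1-HIT  vc=[]
4: 0x139 (blk 19, set 3) → L1-HIT  vc=[]
5: 0x134 (blk 19, set 3) → L1-HIT  vc=[]
6: 0x13c (blk 19, set 3) → L1-HIT  vc=[]
7: 0x13d (blk 19, set 3) → L1-HIT  vc=[]
8: 0x7d (blk 7, set 3) → MISS  vc=[19]
9: 0xbe (blk 11, set 3) → MISS  vc=[19, 7]
10: 0x7f (blk 7, set 3) → VC-HIT  vc=[19, 11]
11: 0x7f (blk 7, set 3) → L1-HIT  vc=[19, 11]
12: 0xb2 (blk 11, set 3) → VC-HIT  vc=[19, 7]
13: 0x72 (blk 7, set 3) → VC-HIT  vc=[19, 11]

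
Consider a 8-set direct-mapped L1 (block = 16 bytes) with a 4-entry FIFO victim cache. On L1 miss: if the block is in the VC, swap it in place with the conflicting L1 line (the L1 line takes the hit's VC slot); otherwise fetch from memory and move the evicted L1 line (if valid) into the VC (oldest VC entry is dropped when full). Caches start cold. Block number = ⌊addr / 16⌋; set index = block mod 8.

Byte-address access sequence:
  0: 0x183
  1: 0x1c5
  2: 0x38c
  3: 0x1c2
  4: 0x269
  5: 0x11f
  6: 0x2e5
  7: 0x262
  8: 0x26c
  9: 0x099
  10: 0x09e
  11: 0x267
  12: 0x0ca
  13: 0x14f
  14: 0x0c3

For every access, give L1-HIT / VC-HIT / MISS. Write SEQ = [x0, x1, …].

SEQ = [MISS, MISS, MISS, L1-HIT, MISS, MISS, MISS, VC-HIT, L1-HIT, MISS, L1-HIT, L1-HIT, MISS, MISS, VC-HIT]

  [0] addr=0x183 blk=24 s=0: MISS | VC []
  [1] addr=0x1c5 blk=28 s=4: MISS | VC []
  [2] addr=0x38c blk=56 s=0: MISS | VC [24]
  [3] addr=0x1c2 blk=28 s=4: L1-HIT | VC [24]
  [4] addr=0x269 blk=38 s=6: MISS | VC [24]
  [5] addr=0x11f blk=17 s=1: MISS | VC [24]
  [6] addr=0x2e5 blk=46 s=6: MISS | VC [24, 38]
  [7] addr=0x262 blk=38 s=6: VC-HIT | VC [24, 46]
  [8] addr=0x26c blk=38 s=6: L1-HIT | VC [24, 46]
  [9] addr=0x99 blk=9 s=1: MISS | VC [24, 46, 17]
  [10] addr=0x9e blk=9 s=1: L1-HIT | VC [24, 46, 17]
  [11] addr=0x267 blk=38 s=6: L1-HIT | VC [24, 46, 17]
  [12] addr=0xca blk=12 s=4: MISS | VC [24, 46, 17, 28]
  [13] addr=0x14f blk=20 s=4: MISS | VC [46, 17, 28, 12]
  [14] addr=0xc3 blk=12 s=4: VC-HIT | VC [46, 17, 28, 20]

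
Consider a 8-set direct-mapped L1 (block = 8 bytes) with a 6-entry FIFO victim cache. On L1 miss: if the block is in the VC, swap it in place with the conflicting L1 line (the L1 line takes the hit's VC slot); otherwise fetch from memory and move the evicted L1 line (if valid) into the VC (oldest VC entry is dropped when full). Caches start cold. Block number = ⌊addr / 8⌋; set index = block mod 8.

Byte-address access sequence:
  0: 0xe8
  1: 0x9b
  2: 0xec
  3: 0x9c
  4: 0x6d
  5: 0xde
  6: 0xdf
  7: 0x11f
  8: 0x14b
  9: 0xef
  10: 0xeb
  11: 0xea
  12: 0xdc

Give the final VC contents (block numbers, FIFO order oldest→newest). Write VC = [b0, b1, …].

VC = [13, 19, 35]

0: 0xe8 (blk 29, set 5) → MISS  vc=[]
1: 0x9b (blk 19, set 3) → MISS  vc=[]
2: 0xec (blk 29, set 5) → L1-HIT  vc=[]
3: 0x9c (blk 19, set 3) → L1-HIT  vc=[]
4: 0x6d (blk 13, set 5) → MISS  vc=[29]
5: 0xde (blk 27, set 3) → MISS  vc=[29, 19]
6: 0xdf (blk 27, set 3) → L1-HIT  vc=[29, 19]
7: 0x11f (blk 35, set 3) → MISS  vc=[29, 19, 27]
8: 0x14b (blk 41, set 1) → MISS  vc=[29, 19, 27]
9: 0xef (blk 29, set 5) → VC-HIT  vc=[13, 19, 27]
10: 0xeb (blk 29, set 5) → L1-HIT  vc=[13, 19, 27]
11: 0xea (blk 29, set 5) → L1-HIT  vc=[13, 19, 27]
12: 0xdc (blk 27, set 3) → VC-HIT  vc=[13, 19, 35]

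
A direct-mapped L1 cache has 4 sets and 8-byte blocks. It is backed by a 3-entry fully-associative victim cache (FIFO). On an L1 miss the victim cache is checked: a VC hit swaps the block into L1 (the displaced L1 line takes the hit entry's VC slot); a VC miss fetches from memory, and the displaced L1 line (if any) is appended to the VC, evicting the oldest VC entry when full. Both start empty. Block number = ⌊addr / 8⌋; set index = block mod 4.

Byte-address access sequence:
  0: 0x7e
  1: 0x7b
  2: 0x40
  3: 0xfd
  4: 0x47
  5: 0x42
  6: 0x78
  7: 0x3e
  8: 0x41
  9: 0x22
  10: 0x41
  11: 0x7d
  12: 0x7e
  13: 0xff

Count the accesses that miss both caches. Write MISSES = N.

MISSES = 5

  [0] addr=0x7e blk=15 s=3: MISS | VC []
  [1] addr=0x7b blk=15 s=3: L1-HIT | VC []
  [2] addr=0x40 blk=8 s=0: MISS | VC []
  [3] addr=0xfd blk=31 s=3: MISS | VC [15]
  [4] addr=0x47 blk=8 s=0: L1-HIT | VC [15]
  [5] addr=0x42 blk=8 s=0: L1-HIT | VC [15]
  [6] addr=0x78 blk=15 s=3: VC-HIT | VC [31]
  [7] addr=0x3e blk=7 s=3: MISS | VC [31, 15]
  [8] addr=0x41 blk=8 s=0: L1-HIT | VC [31, 15]
  [9] addr=0x22 blk=4 s=0: MISS | VC [31, 15, 8]
  [10] addr=0x41 blk=8 s=0: VC-HIT | VC [31, 15, 4]
  [11] addr=0x7d blk=15 s=3: VC-HIT | VC [31, 7, 4]
  [12] addr=0x7e blk=15 s=3: L1-HIT | VC [31, 7, 4]
  [13] addr=0xff blk=31 s=3: VC-HIT | VC [15, 7, 4]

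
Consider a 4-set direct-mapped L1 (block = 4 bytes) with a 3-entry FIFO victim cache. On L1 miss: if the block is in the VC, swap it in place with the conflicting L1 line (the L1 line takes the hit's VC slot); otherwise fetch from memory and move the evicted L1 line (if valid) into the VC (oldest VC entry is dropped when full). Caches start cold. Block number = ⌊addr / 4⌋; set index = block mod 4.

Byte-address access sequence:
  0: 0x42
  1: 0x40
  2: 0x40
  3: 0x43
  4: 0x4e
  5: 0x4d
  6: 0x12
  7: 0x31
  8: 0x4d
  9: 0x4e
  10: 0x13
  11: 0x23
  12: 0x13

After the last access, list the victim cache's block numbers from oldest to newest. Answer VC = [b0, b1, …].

VC = [16, 12, 8]

0: 0x42 (blk 16, set 0) → MISS  vc=[]
1: 0x40 (blk 16, set 0) → L1-HIT  vc=[]
2: 0x40 (blk 16, set 0) → L1-HIT  vc=[]
3: 0x43 (blk 16, set 0) → L1-HIT  vc=[]
4: 0x4e (blk 19, set 3) → MISS  vc=[]
5: 0x4d (blk 19, set 3) → L1-HIT  vc=[]
6: 0x12 (blk 4, set 0) → MISS  vc=[16]
7: 0x31 (blk 12, set 0) → MISS  vc=[16, 4]
8: 0x4d (blk 19, set 3) → L1-HIT  vc=[16, 4]
9: 0x4e (blk 19, set 3) → L1-HIT  vc=[16, 4]
10: 0x13 (blk 4, set 0) → VC-HIT  vc=[16, 12]
11: 0x23 (blk 8, set 0) → MISS  vc=[16, 12, 4]
12: 0x13 (blk 4, set 0) → VC-HIT  vc=[16, 12, 8]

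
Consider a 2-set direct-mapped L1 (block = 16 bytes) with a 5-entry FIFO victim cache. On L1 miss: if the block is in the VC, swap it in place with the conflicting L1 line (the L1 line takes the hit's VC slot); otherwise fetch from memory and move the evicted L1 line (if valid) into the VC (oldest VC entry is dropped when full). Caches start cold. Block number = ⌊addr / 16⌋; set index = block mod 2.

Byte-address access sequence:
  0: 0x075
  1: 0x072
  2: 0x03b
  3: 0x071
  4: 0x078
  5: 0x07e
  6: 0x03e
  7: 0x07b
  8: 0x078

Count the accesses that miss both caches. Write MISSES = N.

  [0] addr=0x75 blk=7 s=1: MISS | VC []
  [1] addr=0x72 blk=7 s=1: L1-HIT | VC []
  [2] addr=0x3b blk=3 s=1: MISS | VC [7]
  [3] addr=0x71 blk=7 s=1: VC-HIT | VC [3]
  [4] addr=0x78 blk=7 s=1: L1-HIT | VC [3]
  [5] addr=0x7e blk=7 s=1: L1-HIT | VC [3]
  [6] addr=0x3e blk=3 s=1: VC-HIT | VC [7]
  [7] addr=0x7b blk=7 s=1: VC-HIT | VC [3]
  [8] addr=0x78 blk=7 s=1: L1-HIT | VC [3]

MISSES = 2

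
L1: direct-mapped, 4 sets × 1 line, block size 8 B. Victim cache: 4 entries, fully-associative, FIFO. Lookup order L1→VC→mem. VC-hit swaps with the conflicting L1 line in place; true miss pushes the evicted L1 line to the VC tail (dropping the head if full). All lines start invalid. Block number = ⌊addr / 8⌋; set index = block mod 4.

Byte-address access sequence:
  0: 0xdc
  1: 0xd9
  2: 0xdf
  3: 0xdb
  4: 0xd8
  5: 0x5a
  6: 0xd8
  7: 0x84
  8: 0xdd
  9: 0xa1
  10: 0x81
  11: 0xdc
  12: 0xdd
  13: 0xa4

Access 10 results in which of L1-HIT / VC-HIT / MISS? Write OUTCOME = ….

OUTCOME = VC-HIT

#0 0xdc→b27/s3 MISS; vc=[]
#1 0xd9→b27/s3 L1-HIT; vc=[]
#2 0xdf→b27/s3 L1-HIT; vc=[]
#3 0xdb→b27/s3 L1-HIT; vc=[]
#4 0xd8→b27/s3 L1-HIT; vc=[]
#5 0x5a→b11/s3 MISS; vc=[27]
#6 0xd8→b27/s3 VC-HIT; vc=[11]
#7 0x84→b16/s0 MISS; vc=[11]
#8 0xdd→b27/s3 L1-HIT; vc=[11]
#9 0xa1→b20/s0 MISS; vc=[11,16]
#10 0x81→b16/s0 VC-HIT; vc=[11,20]
#11 0xdc→b27/s3 L1-HIT; vc=[11,20]
#12 0xdd→b27/s3 L1-HIT; vc=[11,20]
#13 0xa4→b20/s0 VC-HIT; vc=[11,16]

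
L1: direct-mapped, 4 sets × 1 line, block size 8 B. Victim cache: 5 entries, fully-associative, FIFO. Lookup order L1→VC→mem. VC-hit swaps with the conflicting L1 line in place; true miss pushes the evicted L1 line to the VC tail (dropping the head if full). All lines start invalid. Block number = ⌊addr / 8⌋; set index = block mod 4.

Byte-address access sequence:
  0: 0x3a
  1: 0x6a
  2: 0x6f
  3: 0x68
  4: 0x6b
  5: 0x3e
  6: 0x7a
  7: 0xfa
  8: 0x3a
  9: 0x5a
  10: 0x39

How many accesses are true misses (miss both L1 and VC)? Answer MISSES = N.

  [0] addr=0x3a blk=7 s=3: MISS | VC []
  [1] addr=0x6a blk=13 s=1: MISS | VC []
  [2] addr=0x6f blk=13 s=1: L1-HIT | VC []
  [3] addr=0x68 blk=13 s=1: L1-HIT | VC []
  [4] addr=0x6b blk=13 s=1: L1-HIT | VC []
  [5] addr=0x3e blk=7 s=3: L1-HIT | VC []
  [6] addr=0x7a blk=15 s=3: MISS | VC [7]
  [7] addr=0xfa blk=31 s=3: MISS | VC [7, 15]
  [8] addr=0x3a blk=7 s=3: VC-HIT | VC [31, 15]
  [9] addr=0x5a blk=11 s=3: MISS | VC [31, 15, 7]
  [10] addr=0x39 blk=7 s=3: VC-HIT | VC [31, 15, 11]

MISSES = 5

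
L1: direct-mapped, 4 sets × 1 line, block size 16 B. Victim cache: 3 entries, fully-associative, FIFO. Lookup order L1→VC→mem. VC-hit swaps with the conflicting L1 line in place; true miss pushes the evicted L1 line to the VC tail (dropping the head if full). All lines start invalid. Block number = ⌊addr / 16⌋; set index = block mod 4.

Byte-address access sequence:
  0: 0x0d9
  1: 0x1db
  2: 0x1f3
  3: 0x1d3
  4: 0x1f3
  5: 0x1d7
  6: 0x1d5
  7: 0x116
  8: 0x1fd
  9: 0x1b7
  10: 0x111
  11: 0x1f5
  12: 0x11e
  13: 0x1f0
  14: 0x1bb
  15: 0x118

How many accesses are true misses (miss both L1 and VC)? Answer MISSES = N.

  [0] addr=0xd9 blk=13 s=1: MISS | VC []
  [1] addr=0x1db blk=29 s=1: MISS | VC [13]
  [2] addr=0x1f3 blk=31 s=3: MISS | VC [13]
  [3] addr=0x1d3 blk=29 s=1: L1-HIT | VC [13]
  [4] addr=0x1f3 blk=31 s=3: L1-HIT | VC [13]
  [5] addr=0x1d7 blk=29 s=1: L1-HIT | VC [13]
  [6] addr=0x1d5 blk=29 s=1: L1-HIT | VC [13]
  [7] addr=0x116 blk=17 s=1: MISS | VC [13, 29]
  [8] addr=0x1fd blk=31 s=3: L1-HIT | VC [13, 29]
  [9] addr=0x1b7 blk=27 s=3: MISS | VC [13, 29, 31]
  [10] addr=0x111 blk=17 s=1: L1-HIT | VC [13, 29, 31]
  [11] addr=0x1f5 blk=31 s=3: VC-HIT | VC [13, 29, 27]
  [12] addr=0x11e blk=17 s=1: L1-HIT | VC [13, 29, 27]
  [13] addr=0x1f0 blk=31 s=3: L1-HIT | VC [13, 29, 27]
  [14] addr=0x1bb blk=27 s=3: VC-HIT | VC [13, 29, 31]
  [15] addr=0x118 blk=17 s=1: L1-HIT | VC [13, 29, 31]

MISSES = 5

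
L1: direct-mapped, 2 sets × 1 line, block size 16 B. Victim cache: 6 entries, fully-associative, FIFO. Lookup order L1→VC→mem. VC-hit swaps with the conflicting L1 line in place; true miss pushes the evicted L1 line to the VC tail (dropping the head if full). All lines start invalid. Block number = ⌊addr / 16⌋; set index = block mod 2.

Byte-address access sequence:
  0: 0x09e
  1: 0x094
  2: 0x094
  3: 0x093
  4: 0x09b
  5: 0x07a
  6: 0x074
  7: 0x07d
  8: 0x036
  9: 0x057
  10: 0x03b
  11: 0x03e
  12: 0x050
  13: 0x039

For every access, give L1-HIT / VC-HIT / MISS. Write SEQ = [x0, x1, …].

SEQ = [MISS, L1-HIT, L1-HIT, L1-HIT, L1-HIT, MISS, L1-HIT, L1-HIT, MISS, MISS, VC-HIT, L1-HIT, VC-HIT, VC-HIT]

#0 0x9e→b9/s1 MISS; vc=[]
#1 0x94→b9/s1 L1-HIT; vc=[]
#2 0x94→b9/s1 L1-HIT; vc=[]
#3 0x93→b9/s1 L1-HIT; vc=[]
#4 0x9b→b9/s1 L1-HIT; vc=[]
#5 0x7a→b7/s1 MISS; vc=[9]
#6 0x74→b7/s1 L1-HIT; vc=[9]
#7 0x7d→b7/s1 L1-HIT; vc=[9]
#8 0x36→b3/s1 MISS; vc=[9,7]
#9 0x57→b5/s1 MISS; vc=[9,7,3]
#10 0x3b→b3/s1 VC-HIT; vc=[9,7,5]
#11 0x3e→b3/s1 L1-HIT; vc=[9,7,5]
#12 0x50→b5/s1 VC-HIT; vc=[9,7,3]
#13 0x39→b3/s1 VC-HIT; vc=[9,7,5]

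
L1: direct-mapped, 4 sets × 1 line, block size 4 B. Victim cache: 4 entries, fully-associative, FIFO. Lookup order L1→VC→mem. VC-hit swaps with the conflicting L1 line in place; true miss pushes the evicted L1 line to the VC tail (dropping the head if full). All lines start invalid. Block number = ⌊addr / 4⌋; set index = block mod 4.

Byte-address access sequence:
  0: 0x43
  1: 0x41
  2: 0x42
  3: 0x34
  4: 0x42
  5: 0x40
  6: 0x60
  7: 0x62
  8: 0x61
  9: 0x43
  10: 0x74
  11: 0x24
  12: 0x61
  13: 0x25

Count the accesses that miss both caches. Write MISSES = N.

#0 0x43→b16/s0 MISS; vc=[]
#1 0x41→b16/s0 L1-HIT; vc=[]
#2 0x42→b16/s0 L1-HIT; vc=[]
#3 0x34→b13/s1 MISS; vc=[]
#4 0x42→b16/s0 L1-HIT; vc=[]
#5 0x40→b16/s0 L1-HIT; vc=[]
#6 0x60→b24/s0 MISS; vc=[16]
#7 0x62→b24/s0 L1-HIT; vc=[16]
#8 0x61→b24/s0 L1-HIT; vc=[16]
#9 0x43→b16/s0 VC-HIT; vc=[24]
#10 0x74→b29/s1 MISS; vc=[24,13]
#11 0x24→b9/s1 MISS; vc=[24,13,29]
#12 0x61→b24/s0 VC-HIT; vc=[16,13,29]
#13 0x25→b9/s1 L1-HIT; vc=[16,13,29]

MISSES = 5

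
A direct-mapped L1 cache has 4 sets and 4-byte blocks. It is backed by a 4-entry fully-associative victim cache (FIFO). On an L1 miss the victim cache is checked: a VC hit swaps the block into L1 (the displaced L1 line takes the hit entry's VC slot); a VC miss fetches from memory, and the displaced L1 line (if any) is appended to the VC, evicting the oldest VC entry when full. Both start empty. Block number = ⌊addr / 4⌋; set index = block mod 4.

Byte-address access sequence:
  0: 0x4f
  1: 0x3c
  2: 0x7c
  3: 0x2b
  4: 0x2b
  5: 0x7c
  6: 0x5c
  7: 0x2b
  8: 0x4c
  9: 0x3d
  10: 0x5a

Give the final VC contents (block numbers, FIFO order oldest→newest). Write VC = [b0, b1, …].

VC = [23, 19, 31, 10]

0: 0x4f (blk 19, set 3) → MISS  vc=[]
1: 0x3c (blk 15, set 3) → MISS  vc=[19]
2: 0x7c (blk 31, set 3) → MISS  vc=[19, 15]
3: 0x2b (blk 10, set 2) → MISS  vc=[19, 15]
4: 0x2b (blk 10, set 2) → L1-HIT  vc=[19, 15]
5: 0x7c (blk 31, set 3) → L1-HIT  vc=[19, 15]
6: 0x5c (blk 23, set 3) → MISS  vc=[19, 15, 31]
7: 0x2b (blk 10, set 2) → L1-HIT  vc=[19, 15, 31]
8: 0x4c (blk 19, set 3) → VC-HIT  vc=[23, 15, 31]
9: 0x3d (blk 15, set 3) → VC-HIT  vc=[23, 19, 31]
10: 0x5a (blk 22, set 2) → MISS  vc=[23, 19, 31, 10]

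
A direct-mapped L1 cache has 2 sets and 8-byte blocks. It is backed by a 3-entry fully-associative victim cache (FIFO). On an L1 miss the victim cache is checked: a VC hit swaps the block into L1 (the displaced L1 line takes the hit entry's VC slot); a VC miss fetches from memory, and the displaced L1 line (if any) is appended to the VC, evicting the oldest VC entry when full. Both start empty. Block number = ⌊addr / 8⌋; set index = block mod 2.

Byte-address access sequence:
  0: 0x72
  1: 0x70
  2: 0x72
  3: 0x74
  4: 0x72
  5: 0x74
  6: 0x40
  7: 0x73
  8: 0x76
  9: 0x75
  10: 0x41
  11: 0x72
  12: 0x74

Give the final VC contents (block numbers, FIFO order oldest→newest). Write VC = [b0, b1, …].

VC = [8]

#0 0x72→b14/s0 MISS; vc=[]
#1 0x70→b14/s0 L1-HIT; vc=[]
#2 0x72→b14/s0 L1-HIT; vc=[]
#3 0x74→b14/s0 L1-HIT; vc=[]
#4 0x72→b14/s0 L1-HIT; vc=[]
#5 0x74→b14/s0 L1-HIT; vc=[]
#6 0x40→b8/s0 MISS; vc=[14]
#7 0x73→b14/s0 VC-HIT; vc=[8]
#8 0x76→b14/s0 L1-HIT; vc=[8]
#9 0x75→b14/s0 L1-HIT; vc=[8]
#10 0x41→b8/s0 VC-HIT; vc=[14]
#11 0x72→b14/s0 VC-HIT; vc=[8]
#12 0x74→b14/s0 L1-HIT; vc=[8]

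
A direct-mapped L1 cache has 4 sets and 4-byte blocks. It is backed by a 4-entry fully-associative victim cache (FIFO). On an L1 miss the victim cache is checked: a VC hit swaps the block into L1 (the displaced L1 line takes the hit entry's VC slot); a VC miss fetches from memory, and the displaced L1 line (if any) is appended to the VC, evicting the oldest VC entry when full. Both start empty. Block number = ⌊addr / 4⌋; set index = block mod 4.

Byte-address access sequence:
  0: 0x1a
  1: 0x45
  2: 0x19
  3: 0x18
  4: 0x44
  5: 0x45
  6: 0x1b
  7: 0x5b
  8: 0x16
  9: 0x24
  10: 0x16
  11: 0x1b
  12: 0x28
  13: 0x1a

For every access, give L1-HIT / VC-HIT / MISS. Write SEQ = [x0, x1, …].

  [0] addr=0x1a blk=6 s=2: MISS | VC []
  [1] addr=0x45 blk=17 s=1: MISS | VC []
  [2] addr=0x19 blk=6 s=2: L1-HIT | VC []
  [3] addr=0x18 blk=6 s=2: L1-HIT | VC []
  [4] addr=0x44 blk=17 s=1: L1-HIT | VC []
  [5] addr=0x45 blk=17 s=1: L1-HIT | VC []
  [6] addr=0x1b blk=6 s=2: L1-HIT | VC []
  [7] addr=0x5b blk=22 s=2: MISS | VC [6]
  [8] addr=0x16 blk=5 s=1: MISS | VC [6, 17]
  [9] addr=0x24 blk=9 s=1: MISS | VC [6, 17, 5]
  [10] addr=0x16 blk=5 s=1: VC-HIT | VC [6, 17, 9]
  [11] addr=0x1b blk=6 s=2: VC-HIT | VC [22, 17, 9]
  [12] addr=0x28 blk=10 s=2: MISS | VC [22, 17, 9, 6]
  [13] addr=0x1a blk=6 s=2: VC-HIT | VC [22, 17, 9, 10]

SEQ = [MISS, MISS, L1-HIT, L1-HIT, L1-HIT, L1-HIT, L1-HIT, MISS, MISS, MISS, VC-HIT, VC-HIT, MISS, VC-HIT]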